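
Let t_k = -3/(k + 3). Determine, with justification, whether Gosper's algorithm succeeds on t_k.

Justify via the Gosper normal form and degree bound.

No. Not Gosper-summable.

Ratio r(k) = (k + 3)/(k + 4).
Factor: A=k + 3; B=k + 4; C=1.
Solve (k + 3)·f(k+1) − (k + 3)·f(k) = 1.
From deg A=1, deg B=1, deg C=0: d=0.
Generic f = c0 gives residual -1; -1 = 0 cannot hold, so t_k is not Gosper-summable.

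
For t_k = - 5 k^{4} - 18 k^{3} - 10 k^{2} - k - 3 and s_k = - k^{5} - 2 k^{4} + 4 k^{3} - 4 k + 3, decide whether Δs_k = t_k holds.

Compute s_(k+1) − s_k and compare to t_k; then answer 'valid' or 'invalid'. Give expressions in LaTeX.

s_(k+1) = k*(-k**4 - 7*k**3 - 14*k**2 - 10*k - 5)
s_(k+1) − s_k = -5*k**4 - 18*k**3 - 10*k**2 - k - 3
(s_(k+1) − s_k) − t_k = 0

Valid: the claim telescopes to t_k.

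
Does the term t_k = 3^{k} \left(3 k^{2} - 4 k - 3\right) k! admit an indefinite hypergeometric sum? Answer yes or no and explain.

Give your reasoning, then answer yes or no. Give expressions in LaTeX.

Yes. s_k = 3^{k} \left(k - 3\right) k!.

t_(k+1)/t_k = 3*(3*k**3 + 5*k**2 - 2*k - 4)/(3*k**2 - 4*k - 3).
Gosper form: A/B · C(k+1)/C(k) with A=3*k + 3, B=1, C=k**2 - 4*k/3 - 1.
Solve (3*k + 3)·f(k+1) − (1)·f(k) = k**2 - 4*k/3 - 1.
d = 1 from the (1,0,2) case.
Solving with deg f ≤ 1: f(k) = (k - 3)/3.
R(k) = B(k−1)·f(k)/C(k) = (k - 3)/(3*k**2 - 4*k - 3); s_k = R·t_k = 3**k*(k - 3)*factorial(k).
Δs = 3**k*(3*k**2 - 4*k - 3)*factorial(k), as required.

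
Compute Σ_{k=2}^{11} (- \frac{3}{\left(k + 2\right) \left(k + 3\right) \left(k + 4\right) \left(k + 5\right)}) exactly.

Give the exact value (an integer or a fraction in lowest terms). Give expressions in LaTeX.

Σ = -9/1120

Step 1: r(k) = (k + 2)/(k + 6).
A = k + 2, B = k + 6, C = 1.
f must satisfy (k + 2)·f(k+1) − (k + 5)·f(k) = 1.
Bound: deg f ≤ 3.
Match coefficients ⇒ f(k) = k*(k**2 + 9*k + 26)/72.
Then R = B(k−1)f/C = k*(k + 5)*(k**2 + 9*k + 26)/72, so s_k = R(k)·t_k = k*(-k**2 - 9*k - 26)/(24*(k + 2)*(k + 3)*(k + 4)).
Check: Δs_k = -3/(k**4 + 14*k**3 + 71*k**2 + 154*k + 120). ✓
Σ_(k=2)^(11) t_k = s_(12) − s_(2) = -139/3360 − (-1/30) = -9/1120.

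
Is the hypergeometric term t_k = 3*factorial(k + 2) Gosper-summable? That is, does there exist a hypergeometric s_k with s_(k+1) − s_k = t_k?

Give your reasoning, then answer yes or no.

t_(k+1)/t_k = k + 3.
Gosper form: A/B · C(k+1)/C(k) with A=k + 3, B=1, C=1.
Key eq: (k + 3)·f(k+1) = (1)·f(k) + (1).
From deg A=1, deg B=0, deg C=0: d=-1.
Negative degree bound (-1): no f exists, t_k not Gosper-summable.

No; the degree bound rules out any f.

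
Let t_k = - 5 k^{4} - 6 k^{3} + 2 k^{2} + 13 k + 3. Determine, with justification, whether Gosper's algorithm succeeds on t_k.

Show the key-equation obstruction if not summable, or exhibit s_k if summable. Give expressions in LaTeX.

r(k) = (5*k**4 + 26*k**3 + 46*k**2 + 21*k - 7)/(5*k**4 + 6*k**3 - 2*k**2 - 13*k - 3) after simplifying.
Gosper form: A/B · C(k+1)/C(k) with A=1, B=1, C=k**4 + 6*k**3/5 - 2*k**2/5 - 13*k/5 - 3/5.
f must satisfy (1)·f(k+1) − (1)·f(k) = k**4 + 6*k**3/5 - 2*k**2/5 - 13*k/5 - 3/5.
d = 5 from the (0,0,4) case.
Solving with deg f ≤ 5: f(k) = k*(k**4 - k**3 - 2*k**2 - 4*k + 3)/5.
Get s_k = R·t_k = k*(-k**4 + k**3 + 2*k**2 + 4*k - 3) with R(k) = B(k−1)f(k)/C(k) = k*(k**4 - k**3 - 2*k**2 - 4*k + 3)/(5*k**4 + 6*k**3 - 2*k**2 - 13*k - 3).
Check: Δs_k = -5*k**4 - 6*k**3 + 2*k**2 + 13*k + 3. ✓

Yes. s_k = k \left(- k^{4} + k^{3} + 2 k^{2} + 4 k - 3\right).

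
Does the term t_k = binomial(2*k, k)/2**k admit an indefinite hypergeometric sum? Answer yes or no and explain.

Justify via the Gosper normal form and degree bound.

Step 1: r(k) = (2*k + 1)/(k + 1).
Normal form (A,B,C) = (2*k + 1, k + 1, 1).
Key eq: (2*k + 1)·f(k+1) = (k)·f(k) + (1).
From deg A=1, deg B=1, deg C=0: d=-1.
Negative degree bound (-1): no f exists, t_k not Gosper-summable.

No — key equation has no polynomial f.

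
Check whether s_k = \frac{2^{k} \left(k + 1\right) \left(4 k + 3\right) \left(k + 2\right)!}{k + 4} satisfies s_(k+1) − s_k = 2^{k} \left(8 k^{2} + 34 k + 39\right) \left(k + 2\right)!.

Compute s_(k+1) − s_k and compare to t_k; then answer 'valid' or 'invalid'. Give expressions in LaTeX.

Invalid: residual - \frac{3 \cdot 2^{k} \left(8 k^{3} + 66 k^{2} + 171 k + 153\right) \left(k + 2\right)!}{\left(k + 4\right) \left(k + 5\right)} ≠ 0.

s_(k+1) = 2**(k + 1)*(k + 2)*(4*k + 7)*factorial(k + 3)/(k + 5)
s_(k+1) − s_k = 2**k*(8*k**4 + 82*k**3 + 307*k**2 + 518*k + 321)*factorial(k + 2)/((k + 4)*(k + 5))
(s_(k+1) − s_k) − t_k = -3*2**k*(8*k**3 + 66*k**2 + 171*k + 153)*factorial(k + 2)/((k + 4)*(k + 5))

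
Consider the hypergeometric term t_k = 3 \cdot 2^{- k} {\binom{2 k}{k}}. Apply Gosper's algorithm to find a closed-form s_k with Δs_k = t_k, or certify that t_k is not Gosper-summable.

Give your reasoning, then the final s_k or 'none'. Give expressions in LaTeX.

Step 1: r(k) = (2*k + 1)/(k + 1).
Normal form (A,B,C) = (2*k + 1, k + 1, 1).
Set up (2*k + 1)·f(k+1) − (k)·f(k) − (1) = 0.
Degrees (1,1,0) ⇒ d ≤ -1.
Bound -1 < 0, so the key equation has no polynomial solution.

no hypergeometric antidifference exists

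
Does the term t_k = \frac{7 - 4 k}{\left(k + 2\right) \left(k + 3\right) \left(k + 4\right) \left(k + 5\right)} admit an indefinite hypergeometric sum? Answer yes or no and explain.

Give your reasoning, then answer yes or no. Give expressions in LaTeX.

Step 1: r(k) = (k + 2)*(4*k - 3)/((k + 6)*(4*k - 7)).
Take A(k)=k + 2, B(k)=k + 6, C(k)=k - 7/4.
Need (k + 2)·f(k+1) − (k + 5)·f(k) = k - 7/4.
d = 3 from the (1,1,1) case.
Match coefficients ⇒ f(k) = -k*(k**2 + 9*k + 74)/96.
R(k) = B(k−1)·f(k)/C(k) = -k*(k + 5)*(k**2 + 9*k + 74)/(24*(4*k - 7)); s_k = R·t_k = k*(k**2 + 9*k + 74)/(24*(k + 2)*(k + 3)*(k + 4)).
Verify: (7 - 4*k)/(k**4 + 14*k**3 + 71*k**2 + 154*k + 120) matches t_k.

Yes. s_k = \frac{k \left(k^{2} + 9 k + 74\right)}{24 \left(k + 2\right) \left(k + 3\right) \left(k + 4\right)}.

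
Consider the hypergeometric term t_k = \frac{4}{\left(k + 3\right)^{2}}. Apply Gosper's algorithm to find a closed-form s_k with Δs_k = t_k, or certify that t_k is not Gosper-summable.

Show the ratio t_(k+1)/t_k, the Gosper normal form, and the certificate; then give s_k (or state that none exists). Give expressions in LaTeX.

not Gosper-summable; s_k does not exist

t_(k+1)/t_k = (k + 3)**2/(k + 4)**2.
Gosper form: A/B · C(k+1)/C(k) with A=k**2 + 6*k + 9, B=k**2 + 8*k + 16, C=1.
f must satisfy (k**2 + 6*k + 9)·f(k+1) − (k**2 + 6*k + 9)·f(k) = 1.
From deg A=2, deg B=2, deg C=0: d=0.
Generic f = c0 gives residual -1; -1 = 0 cannot hold, so t_k is not Gosper-summable.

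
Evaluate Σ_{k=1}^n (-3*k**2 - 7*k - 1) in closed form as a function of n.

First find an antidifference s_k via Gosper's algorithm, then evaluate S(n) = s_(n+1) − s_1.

S(n) = n*(-n**2 - 5*n - 5)

Ratio r(k) = (3*k**2 + 13*k + 11)/(3*k**2 + 7*k + 1).
Gosper form: A/B · C(k+1)/C(k) with A=1, B=1, C=k**2 + 7*k/3 + 1/3.
f must satisfy (1)·f(k+1) − (1)·f(k) = k**2 + 7*k/3 + 1/3.
d = 3 from the (0,0,2) case.
Solving with deg f ≤ 3: f(k) = k*(k**2 + 2*k - 2)/3.
Get s_k = R·t_k = k*(-k**2 - 2*k + 2) with R(k) = B(k−1)f(k)/C(k) = k*(k**2 + 2*k - 2)/(3*k**2 + 7*k + 1).
Check: Δs_k = -3*k**2 - 7*k - 1. ✓
Telescope: S(n) = s_(n+1) − s_(1) = -n**3 - 5*n**2 - 5*n - 1 − (-1) = n*(-n**2 - 5*n - 5).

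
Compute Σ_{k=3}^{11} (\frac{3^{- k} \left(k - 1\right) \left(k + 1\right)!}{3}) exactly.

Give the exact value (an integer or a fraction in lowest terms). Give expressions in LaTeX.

Compute t_(k+1)/t_k: get k*(k + 2)/(3*(k - 1)).
Gosper form: A/B · C(k+1)/C(k) with A=k/3 + 2/3, B=1, C=k - 1.
Set up (k/3 + 2/3)·f(k+1) − (1)·f(k) − (k - 1) = 0.
Degrees (1,0,1) ⇒ d ≤ 0.
Match coefficients ⇒ f(k) = 3.
Then R = B(k−1)f/C = 3/(k - 1), so s_k = R(k)·t_k = factorial(k + 1)/3**k.
Check: Δs_k = (k - 1)*factorial(k + 1)/(3*3**k). ✓
Σ_(k=3)^(11) t_k = s_(12) − s_(3) = 25625600/2187 − (8/9) = 25623656/2187.

Σ = 25623656/2187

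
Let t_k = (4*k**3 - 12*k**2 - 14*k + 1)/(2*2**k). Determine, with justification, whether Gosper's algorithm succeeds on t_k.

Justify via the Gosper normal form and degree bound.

Ratio r(k) = (4*k**3 - 26*k - 21)/(2*(4*k**3 - 12*k**2 - 14*k + 1)).
Factor: A=1/2; B=1; C=k**3 - 3*k**2 - 7*k/2 + 1/4.
Need (1/2)·f(k+1) − (1)·f(k) = k**3 - 3*k**2 - 7*k/2 + 1/4.
deg f ≤ 3 (via 0,0,3).
Solve for f: f(k) = -(4*k**3 - 2*k + 3)/2 (degree 3 ≤ 3).
Get s_k = R·t_k = (-4*k**3 + 2*k - 3)/2**k with R(k) = B(k−1)f(k)/C(k) = -2*(4*k**3 - 2*k + 3)/(4*k**3 - 12*k**2 - 14*k + 1).
Check: Δs_k = (4*k**3 - 12*k**2 - 14*k + 1)/(2*2**k). ✓

Yes. s_k = (-4*k**3 + 2*k - 3)/2**k.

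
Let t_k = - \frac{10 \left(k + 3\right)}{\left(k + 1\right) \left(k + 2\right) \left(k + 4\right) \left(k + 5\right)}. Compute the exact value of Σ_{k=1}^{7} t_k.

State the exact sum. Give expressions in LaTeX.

Σ = -49/108

The ratio is (k + 1)*(k + 4)**2/((k + 3)**2*(k + 6)).
Take A(k)=k + 1, B(k)=k + 6, C(k)=k**2 + 6*k + 9.
Set up (k + 1)·f(k+1) − (k + 5)·f(k) − (k**2 + 6*k + 9) = 0.
Degrees (1,1,2) ⇒ d ≤ 4.
Match coefficients ⇒ f(k) = k*(k + 2)*(k + 3)*(k + 5)/8.
So s_k = (B(k−1)f/C)·t_k = (k*(k + 2)*(k + 5)**2/(8*(k + 3)))·t_k = 5*k*(-k - 5)/(4*(k**2 + 5*k + 4)).
Verify: 10*(-k - 3)/(k**4 + 12*k**3 + 49*k**2 + 78*k + 40) matches t_k.
Sum = s_(8) − s_(1); s_(8) = -65/54, s_(1) = -3/4 ⇒ -49/108.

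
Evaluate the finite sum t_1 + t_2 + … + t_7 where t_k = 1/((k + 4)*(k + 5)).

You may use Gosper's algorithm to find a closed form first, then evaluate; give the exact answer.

The ratio is (k + 4)/(k + 6).
Gosper form: A/B · C(k+1)/C(k) with A=k + 4, B=k + 6, C=1.
Solve (k + 4)·f(k+1) − (k + 5)·f(k) = 1.
Degrees (1,1,0) ⇒ d ≤ 1.
A polynomial solution: f(k) = k/4.
Then R = B(k−1)f/C = k*(k + 5)/4, so s_k = R(k)·t_k = k/(4*(k + 4)).
Verify: 1/(k**2 + 9*k + 20) matches t_k.
Sum = s_(8) − s_(1); s_(8) = 1/6, s_(1) = 1/20 ⇒ 7/60.

Σ = 7/60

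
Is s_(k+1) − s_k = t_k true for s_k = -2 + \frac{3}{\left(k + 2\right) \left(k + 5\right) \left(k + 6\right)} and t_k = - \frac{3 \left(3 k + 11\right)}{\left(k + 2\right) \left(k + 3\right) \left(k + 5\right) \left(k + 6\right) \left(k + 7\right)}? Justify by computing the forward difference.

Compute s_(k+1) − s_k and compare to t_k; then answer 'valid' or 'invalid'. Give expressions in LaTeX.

s_(k+1) = -2 + 3/((k + 3)*(k + 6)*(k + 7))
s_(k+1) − s_k = 3*(-3*k - 11)/(k**5 + 23*k**4 + 203*k**3 + 853*k**2 + 1692*k + 1260)
(s_(k+1) − s_k) − t_k = 0

Valid — Δs_k = t_k.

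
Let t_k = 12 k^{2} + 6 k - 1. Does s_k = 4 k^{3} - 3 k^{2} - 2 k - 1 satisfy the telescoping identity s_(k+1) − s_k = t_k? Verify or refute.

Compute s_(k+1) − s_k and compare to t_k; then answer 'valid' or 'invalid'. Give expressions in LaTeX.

s_(k+1) = 4*k**3 + 9*k**2 + 4*k - 2
s_(k+1) − s_k = 12*k**2 + 6*k - 1
(s_(k+1) − s_k) − t_k = 0

valid; difference matches t_k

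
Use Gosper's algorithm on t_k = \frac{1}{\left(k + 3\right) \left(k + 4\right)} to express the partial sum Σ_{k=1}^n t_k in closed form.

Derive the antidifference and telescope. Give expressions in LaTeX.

S(n) = \frac{n}{4 \left(n + 4\right)}

Compute t_(k+1)/t_k: get (k + 3)/(k + 5).
Gosper form: A/B · C(k+1)/C(k) with A=k + 3, B=k + 5, C=1.
f must satisfy (k + 3)·f(k+1) − (k + 4)·f(k) = 1.
Degrees (1,1,0) ⇒ d ≤ 1.
Match coefficients ⇒ f(k) = k/3.
Certificate R = B(k−1)f/C = k*(k + 4)/3 gives s_k = k/(3*(k + 3)).
Δs = 1/(k**2 + 7*k + 12), as required.
Σ_(k=1)^n t_k = s_(n+1) − s_(1) = ((n + 1)/(3*(n + 4))) − (1/12), i.e. n/(4*(n + 4)).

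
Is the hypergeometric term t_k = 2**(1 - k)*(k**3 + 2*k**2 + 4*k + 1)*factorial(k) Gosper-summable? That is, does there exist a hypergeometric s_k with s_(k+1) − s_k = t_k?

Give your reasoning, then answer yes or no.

The ratio is (k**4 + 6*k**3 + 16*k**2 + 19*k + 8)/(2*(k**3 + 2*k**2 + 4*k + 1)).
Factor: A=k/2 + 1/2; B=1; C=k**3 + 2*k**2 + 4*k + 1.
Solve (k/2 + 1/2)·f(k+1) − (1)·f(k) = k**3 + 2*k**2 + 4*k + 1.
From deg A=1, deg B=0, deg C=3: d=2.
Coefficient equations give f(k) = 2*(k**2 + k + 1).
Then R = B(k−1)f/C = 2*(k**2 + k + 1)/(k**3 + 2*k**2 + 4*k + 1), so s_k = R(k)·t_k = 2**(2 - k)*(k**2 + k + 1)*factorial(k).
s_(k+1) − s_k = 2**(1 - k)*(k**3 + 2*k**2 + 4*k + 1)*factorial(k) = t_k.

Yes. s_k = 2**(2 - k)*(k**2 + k + 1)*factorial(k).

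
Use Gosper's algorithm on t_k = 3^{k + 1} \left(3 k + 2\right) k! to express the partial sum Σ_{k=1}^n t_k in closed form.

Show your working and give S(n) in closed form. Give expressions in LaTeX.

S(n) = 9 \cdot 3^{n} \left(n + 1\right)! - 9

The ratio is 3*(k + 1)*(3*k + 5)/(3*k + 2).
Take A(k)=3*k + 3, B(k)=1, C(k)=k + 2/3.
Solve (3*k + 3)·f(k+1) − (1)·f(k) = k + 2/3.
d = 0 from the (1,0,1) case.
Coefficient equations give f(k) = 1/3.
R(k) = B(k−1)·f(k)/C(k) = 1/(3*k + 2); s_k = R·t_k = 3**(k + 1)*factorial(k).
Verify: 3**(k + 1)*(3*k + 2)*factorial(k) matches t_k.
Σ_(k=1)^n t_k = s_(n+1) − s_(1) = (3**(n + 2)*factorial(n + 1)) − (9), i.e. 9*3**n*factorial(n + 1) - 9.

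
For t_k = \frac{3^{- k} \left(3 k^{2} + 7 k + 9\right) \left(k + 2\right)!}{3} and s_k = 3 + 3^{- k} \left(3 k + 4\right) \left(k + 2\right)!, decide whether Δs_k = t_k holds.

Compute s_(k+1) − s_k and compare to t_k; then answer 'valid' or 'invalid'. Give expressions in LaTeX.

s_(k+1) = 3**(-k - 1)*(3*k + 7)*factorial(k + 3) + 3
s_(k+1) − s_k = (3*k**2 + 7*k + 9)*factorial(k + 2)/(3*3**k)
(s_(k+1) − s_k) − t_k = 0

valid; difference matches t_k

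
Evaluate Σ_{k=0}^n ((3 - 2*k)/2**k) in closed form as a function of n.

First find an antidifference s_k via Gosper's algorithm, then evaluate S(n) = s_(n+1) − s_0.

S(n) = (2**(n + 1) + 2*n + 1)/2**n

Ratio r(k) = (2*k - 1)/(2*(2*k - 3)).
A = 1/2, B = 1, C = k - 3/2.
Key eq: (1/2)·f(k+1) = (1)·f(k) + (k - 3/2).
Bound: deg f ≤ 1.
Coefficient equations give f(k) = 1 - 2*k.
So s_k = (B(k−1)f/C)·t_k = (-2*(2*k - 1)/(2*k - 3))·t_k = 2*(2*k - 1)/2**k.
Check: Δs_k = (3 - 2*k)/2**k. ✓
Evaluate: s_(n+1) = (2*n + 1)/2**n; subtract s_(0) = -2 ⇒ S(n) = (2**(n + 1) + 2*n + 1)/2**n.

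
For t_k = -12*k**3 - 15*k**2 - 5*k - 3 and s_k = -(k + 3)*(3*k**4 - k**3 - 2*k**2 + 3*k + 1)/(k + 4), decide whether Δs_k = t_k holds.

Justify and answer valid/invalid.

s_(k+1) = (-3*k**5 - 23*k**4 - 57*k**3 - 60*k**2 - 36*k - 16)/(k + 5)
s_(k+1) − s_k = (-12*k**5 - 114*k**4 - 316*k**3 - 281*k**2 - 107*k - 49)/(k**2 + 9*k + 20)
(s_(k+1) − s_k) − t_k = (9*k**4 + 64*k**3 + 67*k**2 + 20*k + 11)/(k**2 + 9*k + 20)

Invalid: residual (9*k**4 + 64*k**3 + 67*k**2 + 20*k + 11)/(k**2 + 9*k + 20) ≠ 0.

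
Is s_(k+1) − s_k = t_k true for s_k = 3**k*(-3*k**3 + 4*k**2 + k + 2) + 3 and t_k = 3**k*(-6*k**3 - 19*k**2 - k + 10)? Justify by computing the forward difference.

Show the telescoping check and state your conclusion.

s_(k+1) = 3*3**k*(k - 3*(k + 1)**3 + 4*(k + 1)**2 + 3) + 3
s_(k+1) − s_k = 3**k*(-6*k**3 - 19*k**2 - k + 10)
(s_(k+1) − s_k) − t_k = 0

valid; difference matches t_k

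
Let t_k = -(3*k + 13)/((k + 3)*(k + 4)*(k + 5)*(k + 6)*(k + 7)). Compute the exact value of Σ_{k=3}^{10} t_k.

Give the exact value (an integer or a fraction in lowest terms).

Σ = -211/102816

Compute t_(k+1)/t_k: get (k + 3)*(3*k + 16)/((k + 8)*(3*k + 13)).
So A=k + 3 and B=k + 8, with C=k + 13/3.
Need (k + 3)·f(k+1) − (k + 7)·f(k) = k + 13/3.
deg f ≤ 4 (via 1,1,1).
A polynomial solution: f(k) = k*(k + 4)*(k**2 + 14*k + 63)/270.
Get s_k = R·t_k = k*(-k**2 - 14*k - 63)/(90*(k**3 + 14*k**2 + 63*k + 90)) with R(k) = B(k−1)f(k)/C(k) = k*(k + 4)*(k + 7)*(k**2 + 14*k + 63)/(90*(3*k + 13)).
Check: Δs_k = (-3*k - 13)/(k**5 + 25*k**4 + 245*k**3 + 1175*k**2 + 2754*k + 2520). ✓
Evaluate s at k=11 and k=3: -1859/171360 and -19/2160; difference -211/102816.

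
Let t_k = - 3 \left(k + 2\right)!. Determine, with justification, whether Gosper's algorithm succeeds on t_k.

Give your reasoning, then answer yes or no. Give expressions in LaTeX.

No. Not Gosper-summable.

Ratio r(k) = k + 3.
Take A(k)=k + 3, B(k)=1, C(k)=1.
Key eq: (k + 3)·f(k+1) = (1)·f(k) + (1).
Degrees (1,0,0) ⇒ d ≤ -1.
d = -1 < 0 ⇒ no nonzero polynomial f; not summable.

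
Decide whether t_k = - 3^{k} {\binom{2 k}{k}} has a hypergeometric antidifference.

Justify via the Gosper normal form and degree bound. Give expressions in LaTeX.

No; the degree bound rules out any f.

Step 1: r(k) = 6*(2*k + 1)/(k + 1).
A = 12*k + 6, B = k + 1, C = 1.
Key eq: (12*k + 6)·f(k+1) = (k)·f(k) + (1).
From deg A=1, deg B=1, deg C=0: d=-1.
Bound -1 < 0, so the key equation has no polynomial solution.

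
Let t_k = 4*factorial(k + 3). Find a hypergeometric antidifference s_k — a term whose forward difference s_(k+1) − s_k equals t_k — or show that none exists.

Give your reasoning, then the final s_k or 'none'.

Ratio r(k) = k + 4.
So A=k + 4 and B=1, with C=1.
Need (k + 4)·f(k+1) − (1)·f(k) = 1.
d = -1 from the (1,0,0) case.
Bound -1 < 0, so the key equation has no polynomial solution.

no hypergeometric antidifference exists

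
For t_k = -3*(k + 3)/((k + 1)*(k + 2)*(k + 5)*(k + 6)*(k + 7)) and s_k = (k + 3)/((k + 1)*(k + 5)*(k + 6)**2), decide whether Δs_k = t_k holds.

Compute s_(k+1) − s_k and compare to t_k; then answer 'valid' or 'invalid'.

Invalid: residual 12*(k**2 + 9*k + 17)/(k**7 + 34*k**6 + 478*k**5 + 3568*k**4 + 15061*k**3 + 35206*k**2 + 40908*k + 17640) ≠ 0.

s_(k+1) = (k + 4)/((k + 2)*(k + 6)*(k + 7)**2)
s_(k+1) − s_k = ((k + 1)*(k + 4)*(k + 5)*(k + 6) - (k + 2)*(k + 3)*(k + 7)**2)/((k + 1)*(k + 2)*(k + 5)*(k + 6)**2*(k + 7)**2)
(s_(k+1) − s_k) − t_k = 12*(k**2 + 9*k + 17)/(k**7 + 34*k**6 + 478*k**5 + 3568*k**4 + 15061*k**3 + 35206*k**2 + 40908*k + 17640)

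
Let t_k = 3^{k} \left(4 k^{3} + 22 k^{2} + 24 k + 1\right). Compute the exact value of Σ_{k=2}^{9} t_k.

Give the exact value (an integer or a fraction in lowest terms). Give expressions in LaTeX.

r(k) = 3*(4*k**3 + 34*k**2 + 80*k + 51)/(4*k**3 + 22*k**2 + 24*k + 1) after simplifying.
Factor: A=3; B=1; C=k**3 + 11*k**2/2 + 6*k + 1/4.
Need (3)·f(k+1) − (1)·f(k) = k**3 + 11*k**2/2 + 6*k + 1/4.
From deg A=0, deg B=0, deg C=3: d=3.
Solving with deg f ≤ 3: f(k) = (k - 1)*(2*k**2 + 4*k + 1)/4.
Get s_k = R·t_k = 3**k*(2*k**3 + 2*k**2 - 3*k - 1) with R(k) = B(k−1)f(k)/C(k) = (k - 1)*(2*k**2 + 4*k + 1)/(4*k**3 + 22*k**2 + 24*k + 1).
Δs = 3**k*(4*k**3 + 22*k**2 + 24*k + 1), as required.
Σ_(k=2)^(9) t_k = s_(10) − s_(2) = 128077281 − (153) = 128077128.

Σ = 128077128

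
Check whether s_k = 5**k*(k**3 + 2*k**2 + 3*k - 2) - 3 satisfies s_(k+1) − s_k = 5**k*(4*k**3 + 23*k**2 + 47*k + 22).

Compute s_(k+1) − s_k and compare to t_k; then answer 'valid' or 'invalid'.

s_(k+1) = 5**(k + 1)*(3*k + (k + 1)**3 + 2*(k + 1)**2 + 1) - 3
s_(k+1) − s_k = 5**k*(4*k**3 + 23*k**2 + 47*k + 22)
(s_(k+1) − s_k) − t_k = 0

valid; difference matches t_k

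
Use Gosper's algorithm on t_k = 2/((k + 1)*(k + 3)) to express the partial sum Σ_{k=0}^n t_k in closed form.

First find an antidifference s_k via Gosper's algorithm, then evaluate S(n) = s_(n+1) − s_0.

Step 1: r(k) = (k + 1)*(k + 3)/((k + 2)*(k + 4)).
A = k + 1, B = k + 4, C = k + 2.
f must satisfy (k + 1)·f(k+1) − (k + 3)·f(k) = k + 2.
From deg A=1, deg B=1, deg C=1: d=2.
Solve for f: f(k) = k*(3*k + 5)/4 (degree 2 ≤ 2).
So s_k = (B(k−1)f/C)·t_k = (k*(k + 3)*(3*k + 5)/(4*(k + 2)))·t_k = k*(3*k + 5)/(2*(k + 1)*(k + 2)).
Verify: 2/(k**2 + 4*k + 3) matches t_k.
Telescope: S(n) = s_(n+1) − s_(0) = (3*n**2 + 11*n + 8)/(2*(n**2 + 5*n + 6)) − (0) = (3*n**2 + 11*n + 8)/(2*(n**2 + 5*n + 6)).

S(n) = (3*n**2 + 11*n + 8)/(2*(n**2 + 5*n + 6))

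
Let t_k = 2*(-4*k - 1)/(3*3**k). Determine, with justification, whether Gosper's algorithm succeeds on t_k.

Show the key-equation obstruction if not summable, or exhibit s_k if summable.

Yes. s_k = (4*k + 3)/3**k.

Ratio r(k) = (4*k + 5)/(3*(4*k + 1)).
Factor: A=1/3; B=1; C=k + 1/4.
f must satisfy (1/3)·f(k+1) − (1)·f(k) = k + 1/4.
d = 1 from the (0,0,1) case.
Match coefficients ⇒ f(k) = -3*(4*k + 3)/8.
R(k) = B(k−1)·f(k)/C(k) = -3*(4*k + 3)/(2*(4*k + 1)); s_k = R·t_k = (4*k + 3)/3**k.
s_(k+1) − s_k = 2*(-4*k - 1)/(3*3**k) = t_k.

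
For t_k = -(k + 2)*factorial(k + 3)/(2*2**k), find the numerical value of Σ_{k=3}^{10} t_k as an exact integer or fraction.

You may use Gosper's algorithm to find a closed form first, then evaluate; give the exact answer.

Σ = -42567435

Compute t_(k+1)/t_k: get (k + 3)*(k + 4)/(2*(k + 2)).
Take A(k)=k/2 + 2, B(k)=1, C(k)=k + 2.
Set up (k/2 + 2)·f(k+1) − (1)·f(k) − (k + 2) = 0.
deg f ≤ 0 (via 1,0,1).
Solve for f: f(k) = 2 (degree 0 ≤ 0).
Certificate R = B(k−1)f/C = 2/(k + 2) gives s_k = -factorial(k + 3)/2**k.
Check: Δs_k = -(k + 2)*factorial(k + 3)/(2*2**k). ✓
Σ_(k=3)^(10) t_k = s_(11) − s_(3) = -42567525 − (-90) = -42567435.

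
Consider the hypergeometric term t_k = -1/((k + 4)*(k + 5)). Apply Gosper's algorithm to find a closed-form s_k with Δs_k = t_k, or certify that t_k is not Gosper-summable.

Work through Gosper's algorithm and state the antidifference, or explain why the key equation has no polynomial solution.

r(k) = (k + 4)/(k + 6) after simplifying.
So A=k + 4 and B=k + 6, with C=1.
Solve (k + 4)·f(k+1) − (k + 5)·f(k) = 1.
Bound: deg f ≤ 1.
Solving with deg f ≤ 1: f(k) = k/4.
Get s_k = R·t_k = -k/(4*k + 16) with R(k) = B(k−1)f(k)/C(k) = k*(k + 5)/4.
Δs = -1/(k**2 + 9*k + 20), as required.

s_k = -k/(4*k + 16)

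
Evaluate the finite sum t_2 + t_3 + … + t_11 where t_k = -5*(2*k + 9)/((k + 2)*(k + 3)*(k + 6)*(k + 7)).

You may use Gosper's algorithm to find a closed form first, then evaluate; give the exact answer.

Σ = -275/2016

Step 1: r(k) = (k + 2)*(k + 6)*(2*k + 11)/((k + 4)*(k + 8)*(2*k + 9)).
Normal form (A,B,C) = (k + 2, k + 8, k**3 + 27*k**2/2 + 121*k/2 + 90).
Set up (k + 2)·f(k+1) − (k + 7)·f(k) − (k**3 + 27*k**2/2 + 121*k/2 + 90) = 0.
From deg A=1, deg B=1, deg C=3: d=5.
A polynomial solution: f(k) = k*(k + 3)*(k + 4)*(k + 5)*(k + 8)/24.
Certificate R = B(k−1)f/C = k*(k + 3)*(k + 7)*(k + 8)/(12*(2*k + 9)) gives s_k = 5*k*(-k - 8)/(12*(k**2 + 8*k + 12)).
Verify: 5*(-2*k - 9)/(k**4 + 18*k**3 + 113*k**2 + 288*k + 252) matches t_k.
Sum = s_(12) − s_(2); s_(12) = -25/63, s_(2) = -25/96 ⇒ -275/2016.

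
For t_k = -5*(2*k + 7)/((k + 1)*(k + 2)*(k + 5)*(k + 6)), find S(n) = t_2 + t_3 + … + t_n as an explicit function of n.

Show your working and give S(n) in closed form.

Ratio r(k) = (k + 1)*(k + 5)*(2*k + 9)/((k + 3)*(k + 7)*(2*k + 7)).
So A=k + 1 and B=k + 7, with C=k**3 + 21*k**2/2 + 73*k/2 + 42.
Set up (k + 1)·f(k+1) − (k + 6)·f(k) − (k**3 + 21*k**2/2 + 73*k/2 + 42) = 0.
d = 5 from the (1,1,3) case.
Coefficient equations give f(k) = k*(k + 2)*(k + 3)*(k + 4)*(k + 6)/10.
R(k) = B(k−1)·f(k)/C(k) = k*(k + 2)*(k + 6)**2/(5*(2*k + 7)); s_k = R·t_k = k*(-k - 6)/(k**2 + 6*k + 5).
Δs = 5*(-2*k - 7)/(k**4 + 14*k**3 + 65*k**2 + 112*k + 60), as required.
s_(n+1) = (-n**2 - 8*n - 7)/(n**2 + 8*n + 12) and s_(2) = -16/21, so S(n) = 5*(-n**2 - 8*n + 9)/(21*(n**2 + 8*n + 12)).

S(n) = 5*(-n**2 - 8*n + 9)/(21*(n**2 + 8*n + 12))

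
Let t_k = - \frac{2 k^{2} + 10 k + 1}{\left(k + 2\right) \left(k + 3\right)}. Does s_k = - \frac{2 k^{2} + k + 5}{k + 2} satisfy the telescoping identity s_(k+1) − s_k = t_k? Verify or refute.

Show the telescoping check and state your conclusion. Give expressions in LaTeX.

s_(k+1) = (-k - 2*(k + 1)**2 - 6)/(k + 3)
s_(k+1) − s_k = (-2*k**2 - 10*k - 1)/(k**2 + 5*k + 6)
(s_(k+1) − s_k) − t_k = 0

Valid: the claim telescopes to t_k.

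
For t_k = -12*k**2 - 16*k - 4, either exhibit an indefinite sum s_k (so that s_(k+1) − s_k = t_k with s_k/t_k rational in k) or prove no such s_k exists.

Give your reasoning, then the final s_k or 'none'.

Ratio r(k) = (3*k**2 + 10*k + 8)/(3*k**2 + 4*k + 1).
So A=1 and B=1, with C=k**2 + 4*k/3 + 1/3.
Key eq: (1)·f(k+1) = (1)·f(k) + (k**2 + 4*k/3 + 1/3).
Bound: deg f ≤ 3.
Solve for f: f(k) = k*(k + 1)*(2*k - 1)/6 (degree 3 ≤ 3).
Then R = B(k−1)f/C = k*(2*k - 1)/(2*(3*k + 1)), so s_k = R(k)·t_k = 2*k*(-2*k**2 - k + 1).
s_(k+1) − s_k = -12*k**2 - 16*k - 4 = t_k.

s_k = 2*k*(-2*k**2 - k + 1)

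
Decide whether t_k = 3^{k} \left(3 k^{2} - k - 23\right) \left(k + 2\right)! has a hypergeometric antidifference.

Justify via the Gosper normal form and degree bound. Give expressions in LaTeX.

Yes. s_k = 3^{k} \left(k - 4\right) \left(k + 2\right)!.

The ratio is 3*(k + 3)*(k - 3*(k + 1)**2 + 24)/(-3*k**2 + k + 23).
Factor: A=3*k + 9; B=1; C=k**2 - k/3 - 23/3.
Solve (3*k + 9)·f(k+1) − (1)·f(k) = k**2 - k/3 - 23/3.
From deg A=1, deg B=0, deg C=2: d=1.
Coefficient equations give f(k) = (k - 4)/3.
So s_k = (B(k−1)f/C)·t_k = ((k - 4)/(3*k**2 - k - 23))·t_k = 3**k*(k - 4)*factorial(k + 2).
Verify: 3**k*(3*k**2 - k - 23)*factorial(k + 2) matches t_k.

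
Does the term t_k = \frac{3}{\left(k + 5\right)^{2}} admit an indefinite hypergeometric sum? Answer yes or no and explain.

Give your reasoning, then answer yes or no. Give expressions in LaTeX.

No — the linear system for f has no solution.

Ratio r(k) = (k + 5)**2/(k + 6)**2.
A = k**2 + 10*k + 25, B = k**2 + 12*k + 36, C = 1.
f must satisfy (k**2 + 10*k + 25)·f(k+1) − (k**2 + 10*k + 25)·f(k) = 1.
Degrees (2,2,0) ⇒ d ≤ 0.
Write f(k) = c0. Then LHS − RHS = -1, requiring -1 = 0: contradictory. No certificate.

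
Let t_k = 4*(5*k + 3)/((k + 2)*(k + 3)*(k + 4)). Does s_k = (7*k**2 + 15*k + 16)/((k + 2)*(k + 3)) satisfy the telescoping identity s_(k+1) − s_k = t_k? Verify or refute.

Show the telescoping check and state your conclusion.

s_(k+1) = (15*k + 7*(k + 1)**2 + 31)/((k + 3)*(k + 4))
s_(k+1) − s_k = 4*(5*k + 3)/(k**3 + 9*k**2 + 26*k + 24)
(s_(k+1) − s_k) − t_k = 0

Valid — Δs_k = t_k.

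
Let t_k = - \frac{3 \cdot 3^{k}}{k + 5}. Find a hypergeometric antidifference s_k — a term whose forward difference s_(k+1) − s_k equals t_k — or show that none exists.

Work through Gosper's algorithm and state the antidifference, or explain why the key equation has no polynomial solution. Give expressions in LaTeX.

The ratio is 3*(k + 5)/(k + 6).
Gosper form: A/B · C(k+1)/C(k) with A=3*k + 15, B=k + 6, C=1.
Set up (3*k + 15)·f(k+1) − (k + 5)·f(k) − (1) = 0.
deg f ≤ -1 (via 1,1,0).
Bound -1 < 0, so the key equation has no polynomial solution.

no hypergeometric antidifference exists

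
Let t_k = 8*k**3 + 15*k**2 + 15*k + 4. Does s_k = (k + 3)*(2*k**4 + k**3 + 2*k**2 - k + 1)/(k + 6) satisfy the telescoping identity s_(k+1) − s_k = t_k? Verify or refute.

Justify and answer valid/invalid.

Invalid: residual 3*(-6*k**4 - 62*k**3 - 103*k**2 - 95*k - 23)/(k**2 + 13*k + 42) ≠ 0.

s_(k+1) = (k + 4)*(-k + 2*(k + 1)**4 + (k + 1)**3 + 2*(k + 1)**2)/(k + 7)
s_(k+1) − s_k = (8*k**5 + 101*k**4 + 360*k**3 + 520*k**2 + 397*k + 99)/(k**2 + 13*k + 42)
(s_(k+1) − s_k) − t_k = 3*(-6*k**4 - 62*k**3 - 103*k**2 - 95*k - 23)/(k**2 + 13*k + 42)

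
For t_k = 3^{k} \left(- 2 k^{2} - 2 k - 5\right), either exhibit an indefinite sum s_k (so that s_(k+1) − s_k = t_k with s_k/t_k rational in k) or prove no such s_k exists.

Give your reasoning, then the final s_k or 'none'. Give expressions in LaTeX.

The ratio is 3*(2*k**2 + 6*k + 9)/(2*k**2 + 2*k + 5).
A = 3, B = 1, C = k**2 + k + 5/2.
Key eq: (3)·f(k+1) = (1)·f(k) + (k**2 + k + 5/2).
Bound: deg f ≤ 2.
A polynomial solution: f(k) = (k**2 - 2*k + 4)/2.
Certificate R = B(k−1)f/C = (k**2 - 2*k + 4)/(2*k**2 + 2*k + 5) gives s_k = 3**k*(-k**2 + 2*k - 4).
Check: Δs_k = 3**k*(-2*k**2 - 2*k - 5). ✓

s_k = 3^{k} \left(- k^{2} + 2 k - 4\right)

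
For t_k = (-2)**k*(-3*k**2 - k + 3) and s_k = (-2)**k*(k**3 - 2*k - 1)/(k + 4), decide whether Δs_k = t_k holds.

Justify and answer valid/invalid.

Invalid: residual (-2)**k*(9*k**3 + 42*k**2 - 39)/(k**2 + 9*k + 20) ≠ 0.

s_(k+1) = (-2)**(k + 1)*(-2*k + (k + 1)**3 - 3)/(k + 5)
s_(k+1) − s_k = (-2)**k*(-3*k**4 - 19*k**3 - 24*k**2 + 7*k + 21)/(k**2 + 9*k + 20)
(s_(k+1) − s_k) − t_k = (-2)**k*(9*k**3 + 42*k**2 - 39)/(k**2 + 9*k + 20)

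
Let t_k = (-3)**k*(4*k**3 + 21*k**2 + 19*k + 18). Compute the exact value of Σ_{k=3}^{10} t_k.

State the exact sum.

r(k) = 3*(-4*k**3 - 33*k**2 - 73*k - 62)/(4*k**3 + 21*k**2 + 19*k + 18) after simplifying.
Gosper form: A/B · C(k+1)/C(k) with A=-3, B=1, C=k**3 + 21*k**2/4 + 19*k/4 + 9/2.
Key eq: (-3)·f(k+1) = (1)·f(k) + (k**3 + 21*k**2/4 + 19*k/4 + 9/2).
Bound: deg f ≤ 3.
A polynomial solution: f(k) = -(k**3 + 3*k**2 - 2*k + 3)/4.
Then R = B(k−1)f/C = -(k**3 + 3*k**2 - 2*k + 3)/(4*k**3 + 21*k**2 + 19*k + 18), so s_k = R(k)·t_k = (-3)**k*(-k**3 - 3*k**2 + 2*k - 3).
Check: Δs_k = (-3)**k*(4*k**3 + 21*k**2 + 19*k + 18). ✓
Telescoping: Σ = s_(11) − s_(3) = 296721225 − (1377) = 296719848.

Σ = 296719848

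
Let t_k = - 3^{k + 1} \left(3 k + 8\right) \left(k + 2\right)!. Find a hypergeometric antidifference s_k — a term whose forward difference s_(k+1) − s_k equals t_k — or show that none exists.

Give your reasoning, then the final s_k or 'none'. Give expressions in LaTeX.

r(k) = 3*(k + 3)*(3*k + 11)/(3*k + 8) after simplifying.
Normal form (A,B,C) = (3*k + 9, 1, k + 8/3).
Solve (3*k + 9)·f(k+1) − (1)·f(k) = k + 8/3.
Degrees (1,0,1) ⇒ d ≤ 0.
Match coefficients ⇒ f(k) = 1/3.
Get s_k = R·t_k = -3**(k + 1)*factorial(k + 2) with R(k) = B(k−1)f(k)/C(k) = 1/(3*k + 8).
Verify: -3**(k + 1)*(3*k + 8)*factorial(k + 2) matches t_k.

s_k = - 3^{k + 1} \left(k + 2\right)!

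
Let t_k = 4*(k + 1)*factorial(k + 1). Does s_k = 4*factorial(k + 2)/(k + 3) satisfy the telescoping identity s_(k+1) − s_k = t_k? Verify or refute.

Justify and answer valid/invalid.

s_(k+1) = 4*factorial(k + 3)/(k + 4)
s_(k+1) − s_k = 4*(k**2 + 5*k + 5)*factorial(k + 2)/((k + 3)*(k + 4))
(s_(k+1) − s_k) − t_k = -4*(k**2 + 4*k + 2)*factorial(k + 1)/((k + 3)*(k + 4))

Invalid: residual -4*(k**2 + 4*k + 2)*factorial(k + 1)/((k + 3)*(k + 4)) ≠ 0.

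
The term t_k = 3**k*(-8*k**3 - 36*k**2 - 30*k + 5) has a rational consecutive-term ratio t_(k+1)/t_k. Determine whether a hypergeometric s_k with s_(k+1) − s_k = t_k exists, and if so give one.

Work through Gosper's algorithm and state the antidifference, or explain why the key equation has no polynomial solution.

s_k = 3**k*(-4*k**3 + 3*k + 4)

Step 1: r(k) = 3*(8*k**3 + 60*k**2 + 126*k + 69)/(8*k**3 + 36*k**2 + 30*k - 5).
Take A(k)=3, B(k)=1, C(k)=k**3 + 9*k**2/2 + 15*k/4 - 5/8.
f must satisfy (3)·f(k+1) − (1)·f(k) = k**3 + 9*k**2/2 + 15*k/4 - 5/8.
d = 3 from the (0,0,3) case.
Coefficient equations give f(k) = (4*k**3 - 3*k - 4)/8.
R(k) = B(k−1)·f(k)/C(k) = (4*k**3 - 3*k - 4)/(8*k**3 + 36*k**2 + 30*k - 5); s_k = R·t_k = 3**k*(-4*k**3 + 3*k + 4).
s_(k+1) − s_k = 3**k*(-8*k**3 - 36*k**2 - 30*k + 5) = t_k.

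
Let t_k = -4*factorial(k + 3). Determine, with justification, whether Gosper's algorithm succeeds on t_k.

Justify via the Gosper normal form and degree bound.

No — key equation has no polynomial f.

t_(k+1)/t_k = k + 4.
Normal form (A,B,C) = (k + 4, 1, 1).
Set up (k + 4)·f(k+1) − (1)·f(k) − (1) = 0.
Degrees (1,0,0) ⇒ d ≤ -1.
deg f ≤ -1 is impossible — no certificate.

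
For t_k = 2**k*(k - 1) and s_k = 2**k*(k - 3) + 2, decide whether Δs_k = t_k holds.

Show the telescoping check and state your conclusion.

s_(k+1) = 2*2**k*(k - 2) + 2
s_(k+1) − s_k = 2**k*(k - 1)
(s_(k+1) − s_k) − t_k = 0

valid; difference matches t_k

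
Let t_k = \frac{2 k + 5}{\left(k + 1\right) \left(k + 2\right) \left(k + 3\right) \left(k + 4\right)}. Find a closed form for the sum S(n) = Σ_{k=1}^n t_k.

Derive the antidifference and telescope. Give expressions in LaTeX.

S(n) = \frac{n \left(n + 6\right)}{8 \left(n^{2} + 6 n + 8\right)}

t_(k+1)/t_k = (k + 1)*(2*k + 7)/((k + 5)*(2*k + 5)).
Take A(k)=k + 1, B(k)=k + 5, C(k)=k + 5/2.
Need (k + 1)·f(k+1) − (k + 4)·f(k) = k + 5/2.
Bound: deg f ≤ 3.
A polynomial solution: f(k) = k*(k + 2)*(k + 4)/6.
Then R = B(k−1)f/C = k*(k + 2)*(k + 4)**2/(3*(2*k + 5)), so s_k = R(k)·t_k = k*(k + 4)/(3*(k**2 + 4*k + 3)).
Δs = (2*k + 5)/(k**4 + 10*k**3 + 35*k**2 + 50*k + 24), as required.
s_(n+1) = (n**2 + 6*n + 5)/(3*(n**2 + 6*n + 8)) and s_(1) = 5/24, so S(n) = n*(n + 6)/(8*(n**2 + 6*n + 8)).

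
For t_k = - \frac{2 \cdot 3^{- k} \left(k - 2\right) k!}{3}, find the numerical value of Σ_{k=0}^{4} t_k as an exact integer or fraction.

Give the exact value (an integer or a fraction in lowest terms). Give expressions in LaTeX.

Σ = 82/81

t_(k+1)/t_k = (k**2 - 1)/(3*(k - 2)).
Factor: A=k/3 + 1/3; B=1; C=k - 2.
Key eq: (k/3 + 1/3)·f(k+1) = (1)·f(k) + (k - 2).
Degrees (1,0,1) ⇒ d ≤ 0.
Coefficient equations give f(k) = 3.
Get s_k = R·t_k = -2*factorial(k)/3**k with R(k) = B(k−1)f(k)/C(k) = 3/(k - 2).
s_(k+1) − s_k = -2*(k - 2)*factorial(k)/(3*3**k) = t_k.
Σ_(k=0)^(4) t_k = s_(5) − s_(0) = -80/81 − (-2) = 82/81.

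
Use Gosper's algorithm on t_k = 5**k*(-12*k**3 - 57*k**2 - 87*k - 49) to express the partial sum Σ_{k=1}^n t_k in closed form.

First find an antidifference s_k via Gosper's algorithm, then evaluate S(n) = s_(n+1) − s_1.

r(k) = 5*(12*k**3 + 93*k**2 + 237*k + 205)/(12*k**3 + 57*k**2 + 87*k + 49) after simplifying.
Normal form (A,B,C) = (5, 1, k**3 + 19*k**2/4 + 29*k/4 + 49/12).
Key eq: (5)·f(k+1) = (1)·f(k) + (k**3 + 19*k**2/4 + 29*k/4 + 49/12).
deg f ≤ 3 (via 0,0,3).
Match coefficients ⇒ f(k) = (3*k**3 + 3*k**2 + 3*k + 1)/12.
Certificate R = B(k−1)f/C = (3*k**3 + 3*k**2 + 3*k + 1)/(12*k**3 + 57*k**2 + 87*k + 49) gives s_k = 5**k*(-3*k**3 - 3*k**2 - 3*k - 1).
Verify: 5**k*(-12*k**3 - 57*k**2 - 87*k - 49) matches t_k.
Σ_(k=1)^n t_k = s_(n+1) − s_(1) = (5**(n + 1)*(-3*n**3 - 12*n**2 - 18*n - 10)) − (-50), i.e. -15*5**n*n**3 - 60*5**n*n**2 - 90*5**n*n - 50*5**n + 50.

S(n) = -15*5**n*n**3 - 60*5**n*n**2 - 90*5**n*n - 50*5**n + 50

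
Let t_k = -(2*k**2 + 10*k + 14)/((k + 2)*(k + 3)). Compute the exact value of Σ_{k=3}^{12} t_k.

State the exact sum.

t_(k+1)/t_k = (k + 2)*(5*k + (k + 1)**2 + 12)/((k + 4)*(k**2 + 5*k + 7)).
Take A(k)=k + 2, B(k)=k + 4, C(k)=k**2 + 5*k + 7.
f must satisfy (k + 2)·f(k+1) − (k + 3)·f(k) = k**2 + 5*k + 7.
From deg A=1, deg B=1, deg C=2: d=2.
Match coefficients ⇒ f(k) = k*(2*k + 5)/2.
R(k) = B(k−1)·f(k)/C(k) = k*(k + 3)*(2*k + 5)/(2*(k**2 + 5*k + 7)); s_k = R·t_k = -k*(2*k + 5)/(k + 2).
Check: Δs_k = 2*(-k**2 - 5*k - 7)/(k**2 + 5*k + 6). ✓
Evaluate s at k=13 and k=3: -403/15 and -33/5; difference -304/15.

Σ = -304/15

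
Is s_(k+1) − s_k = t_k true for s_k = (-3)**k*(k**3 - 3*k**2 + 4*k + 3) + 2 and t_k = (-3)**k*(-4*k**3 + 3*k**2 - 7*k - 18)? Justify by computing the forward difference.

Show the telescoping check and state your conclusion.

Valid — Δs_k = t_k.

s_(k+1) = (-3)**(k + 1)*(4*k + (k + 1)**3 - 3*(k + 1)**2 + 7) + 2
s_(k+1) − s_k = (-3)**k*(-4*k**3 + 3*k**2 - 7*k - 18)
(s_(k+1) − s_k) − t_k = 0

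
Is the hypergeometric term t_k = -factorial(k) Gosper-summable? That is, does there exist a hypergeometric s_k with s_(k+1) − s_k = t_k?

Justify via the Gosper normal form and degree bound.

No. Not Gosper-summable.

Step 1: r(k) = k + 1.
A = k + 1, B = 1, C = 1.
f must satisfy (k + 1)·f(k+1) − (1)·f(k) = 1.
Degrees (1,0,0) ⇒ d ≤ -1.
deg f ≤ -1 is impossible — no certificate.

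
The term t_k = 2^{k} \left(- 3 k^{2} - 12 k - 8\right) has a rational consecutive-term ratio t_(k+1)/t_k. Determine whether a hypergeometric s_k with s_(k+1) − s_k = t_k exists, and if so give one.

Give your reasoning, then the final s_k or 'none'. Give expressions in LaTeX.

Step 1: r(k) = 2*(3*k**2 + 18*k + 23)/(3*k**2 + 12*k + 8).
Factor: A=2; B=1; C=k**2 + 4*k + 8/3.
f must satisfy (2)·f(k+1) − (1)·f(k) = k**2 + 4*k + 8/3.
Degrees (0,0,2) ⇒ d ≤ 2.
Solve for f: f(k) = (3*k**2 + 2)/3 (degree 2 ≤ 2).
Then R = B(k−1)f/C = (3*k**2 + 2)/(3*k**2 + 12*k + 8), so s_k = R(k)·t_k = 2**k*(-3*k**2 - 2).
Δs = 2**k*(-3*k**2 - 12*k - 8), as required.

s_k = 2^{k} \left(- 3 k^{2} - 2\right)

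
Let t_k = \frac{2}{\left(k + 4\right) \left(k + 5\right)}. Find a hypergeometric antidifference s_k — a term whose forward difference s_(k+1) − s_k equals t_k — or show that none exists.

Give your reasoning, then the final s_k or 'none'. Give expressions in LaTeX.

Compute t_(k+1)/t_k: get (k + 4)/(k + 6).
So A=k + 4 and B=k + 6, with C=1.
Solve (k + 4)·f(k+1) − (k + 5)·f(k) = 1.
Degrees (1,1,0) ⇒ d ≤ 1.
Match coefficients ⇒ f(k) = k/4.
Certificate R = B(k−1)f/C = k*(k + 5)/4 gives s_k = k/(2*(k + 4)).
Δs = 2/(k**2 + 9*k + 20), as required.

s_k = \frac{k}{2 \left(k + 4\right)}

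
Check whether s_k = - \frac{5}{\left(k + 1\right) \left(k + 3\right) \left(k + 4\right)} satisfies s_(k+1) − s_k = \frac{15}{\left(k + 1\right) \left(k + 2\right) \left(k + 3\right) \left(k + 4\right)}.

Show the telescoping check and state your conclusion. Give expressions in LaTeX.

s_(k+1) = -5/((k + 2)*(k + 4)*(k + 5))
s_(k+1) − s_k = 5*(3*k + 7)/(k**5 + 15*k**4 + 85*k**3 + 225*k**2 + 274*k + 120)
(s_(k+1) − s_k) − t_k = -40/(k**5 + 15*k**4 + 85*k**3 + 225*k**2 + 274*k + 120)

Invalid: residual - \frac{40}{k^{5} + 15 k^{4} + 85 k^{3} + 225 k^{2} + 274 k + 120} ≠ 0.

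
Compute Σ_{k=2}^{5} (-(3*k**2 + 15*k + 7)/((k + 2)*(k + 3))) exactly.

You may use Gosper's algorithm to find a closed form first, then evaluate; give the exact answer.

Ratio r(k) = (k + 2)*(15*k + 3*(k + 1)**2 + 22)/((k + 4)*(3*k**2 + 15*k + 7)).
Gosper form: A/B · C(k+1)/C(k) with A=k + 2, B=k + 4, C=k**2 + 5*k + 7/3.
Need (k + 2)·f(k+1) − (k + 3)·f(k) = k**2 + 5*k + 7/3.
Bound: deg f ≤ 2.
Coefficient equations give f(k) = k*(6*k + 1)/6.
R(k) = B(k−1)·f(k)/C(k) = k*(k + 3)*(6*k + 1)/(2*(3*k**2 + 15*k + 7)); s_k = R·t_k = k*(-6*k - 1)/(2*(k + 2)).
Verify: (-3*k**2 - 15*k - 7)/(k**2 + 5*k + 6) matches t_k.
Sum = s_(6) − s_(2); s_(6) = -111/8, s_(2) = -13/4 ⇒ -85/8.

Σ = -85/8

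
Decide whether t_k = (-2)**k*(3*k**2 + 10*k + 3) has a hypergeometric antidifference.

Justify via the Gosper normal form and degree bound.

t_(k+1)/t_k = 2*(-3*k**2 - 16*k - 16)/(3*k**2 + 10*k + 3).
Gosper form: A/B · C(k+1)/C(k) with A=-2, B=1, C=k**2 + 10*k/3 + 1.
Key eq: (-2)·f(k+1) = (1)·f(k) + (k**2 + 10*k/3 + 1).
deg f ≤ 2 (via 0,0,2).
Solve for f: f(k) = -(k**2 + 2*k - 1)/3 (degree 2 ≤ 2).
R(k) = B(k−1)·f(k)/C(k) = -(k**2 + 2*k - 1)/((k + 3)*(3*k + 1)); s_k = R·t_k = (-2)**k*(-k**2 - 2*k + 1).
Check: Δs_k = (-2)**k*(3*k**2 + 10*k + 3). ✓

Yes. s_k = (-2)**k*(-k**2 - 2*k + 1).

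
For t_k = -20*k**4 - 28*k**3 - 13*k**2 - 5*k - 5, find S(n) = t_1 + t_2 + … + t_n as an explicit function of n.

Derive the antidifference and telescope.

S(n) = n*(-4*n**4 - 17*n**3 - 25*n**2 - 16*n - 9)

Step 1: r(k) = (20*k**4 + 108*k**3 + 217*k**2 + 195*k + 71)/(20*k**4 + 28*k**3 + 13*k**2 + 5*k + 5).
A = 1, B = 1, C = k**4 + 7*k**3/5 + 13*k**2/20 + k/4 + 1/4.
Set up (1)·f(k+1) − (1)·f(k) − (k**4 + 7*k**3/5 + 13*k**2/20 + k/4 + 1/4) = 0.
deg f ≤ 5 (via 0,0,4).
A polynomial solution: f(k) = k*(4*k**4 - 3*k**3 - 3*k**2 + 3*k + 4)/20.
Certificate R = B(k−1)f/C = k*(4*k**4 - 3*k**3 - 3*k**2 + 3*k + 4)/(20*k**4 + 28*k**3 + 13*k**2 + 5*k + 5) gives s_k = k*(-4*k**4 + 3*k**3 + 3*k**2 - 3*k - 4).
Verify: -20*k**4 - 28*k**3 - 13*k**2 - 5*k - 5 matches t_k.
Σ_(k=1)^n t_k = s_(n+1) − s_(1) = (-4*n**5 - 17*n**4 - 25*n**3 - 16*n**2 - 9*n - 5) − (-5), i.e. n*(-4*n**4 - 17*n**3 - 25*n**2 - 16*n - 9).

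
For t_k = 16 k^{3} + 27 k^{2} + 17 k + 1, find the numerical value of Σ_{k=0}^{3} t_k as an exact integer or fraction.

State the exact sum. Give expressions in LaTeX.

t_(k+1)/t_k = (16*k**3 + 75*k**2 + 119*k + 61)/(16*k**3 + 27*k**2 + 17*k + 1).
Factor: A=1; B=1; C=k**3 + 27*k**2/16 + 17*k/16 + 1/16.
Need (1)·f(k+1) − (1)·f(k) = k**3 + 27*k**2/16 + 17*k/16 + 1/16.
d = 4 from the (0,0,3) case.
Match coefficients ⇒ f(k) = k*(4*k**3 + k**2 - k - 3)/16.
Certificate R = B(k−1)f/C = k*(4*k**3 + k**2 - k - 3)/(16*k**3 + 27*k**2 + 17*k + 1) gives s_k = k*(4*k**3 + k**2 - k - 3).
Check: Δs_k = 16*k**3 + 27*k**2 + 17*k + 1. ✓
Σ_(k=0)^(3) t_k = s_(4) − s_(0) = 1060 − (0) = 1060.

Σ = 1060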